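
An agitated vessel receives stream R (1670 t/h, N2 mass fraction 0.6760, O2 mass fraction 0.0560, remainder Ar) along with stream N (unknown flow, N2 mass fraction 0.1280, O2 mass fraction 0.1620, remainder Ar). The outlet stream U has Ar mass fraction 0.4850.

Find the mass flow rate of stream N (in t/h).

1611 t/h

Let N be the unknown flow. Total out = 1670 + N.
Ar balance: 447.56 + 0.710·N = 0.485·(1670 + N)
(0.710 − 0.485)·N = 0.485×1670 − 447.56 = 362.39
N = 362.39 / 0.225 = 1610.6 t/h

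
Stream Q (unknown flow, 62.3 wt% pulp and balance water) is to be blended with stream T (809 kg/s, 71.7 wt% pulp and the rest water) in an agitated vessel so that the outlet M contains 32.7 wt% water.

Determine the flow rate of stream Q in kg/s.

Let Q be the unknown flow. Total out = 809 + Q.
water balance: 228.95 + 0.377·Q = 0.327·(809 + Q)
(0.377 − 0.327)·Q = 0.327×809 − 228.95 = 35.596
Q = 35.596 / 0.050 = 711.92 kg/s

711.9 kg/s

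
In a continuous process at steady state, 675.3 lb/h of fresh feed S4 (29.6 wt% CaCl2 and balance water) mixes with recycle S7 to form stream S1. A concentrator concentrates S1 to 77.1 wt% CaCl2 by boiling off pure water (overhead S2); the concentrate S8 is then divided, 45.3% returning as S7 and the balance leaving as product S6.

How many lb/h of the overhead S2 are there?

416 lb/h

Overall CaCl2 balance (none leaves overhead): CaCl2 in fresh feed = CaCl2 in product, i.e. 675.3×0.296 = (1−0.453)·S8·0.771.
S8 = 199.89/(0.771×0.547) = 473.97 lb/h.
Recycle S7 = 0.453×473.97 = 214.71 lb/h.
Combined feed S1 = 675.3 + 214.71 = 890.01 lb/h.
Overhead S2 = S1 − S8 = 890.01 − 473.97 = 416.04 lb/h.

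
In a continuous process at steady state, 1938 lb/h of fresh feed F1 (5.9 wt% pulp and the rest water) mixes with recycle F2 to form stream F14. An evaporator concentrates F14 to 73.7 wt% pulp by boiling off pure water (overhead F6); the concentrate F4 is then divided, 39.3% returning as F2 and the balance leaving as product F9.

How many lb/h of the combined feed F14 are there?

2038 lb/h

Overall pulp balance (none leaves overhead): pulp in fresh feed = pulp in product, i.e. 1938×0.059 = (1−0.393)·F4·0.737.
F4 = 114.34/(0.737×0.607) = 255.59 lb/h.
Recycle F2 = 0.393×255.59 = 100.45 lb/h.
Combined feed F14 = 1938 + 100.45 = 2038.4 lb/h.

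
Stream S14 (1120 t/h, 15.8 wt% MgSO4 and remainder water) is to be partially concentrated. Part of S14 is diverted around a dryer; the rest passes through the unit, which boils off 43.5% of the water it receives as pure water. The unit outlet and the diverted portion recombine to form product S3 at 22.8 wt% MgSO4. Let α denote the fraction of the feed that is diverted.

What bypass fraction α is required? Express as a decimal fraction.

0.162

All 1120×0.158 = 176.96 t/h of MgSO4 reaches S3, so S3 = 176.96/0.228 = 776.14 t/h and vapour = 343.86 t/h.
The evaporator receives (1−α)·1120 of feed at 0.842 water and removes 0.435 of that water:
0.435×0.842×(1−α)×1120 = 343.86
(1−α) = 343.86/410.22 = 0.8382;  α = 0.1618.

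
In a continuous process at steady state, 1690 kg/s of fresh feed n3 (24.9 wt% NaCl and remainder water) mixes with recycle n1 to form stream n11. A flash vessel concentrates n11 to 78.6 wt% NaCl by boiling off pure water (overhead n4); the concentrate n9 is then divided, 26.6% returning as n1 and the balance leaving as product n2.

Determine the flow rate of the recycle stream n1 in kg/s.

Overall NaCl balance (none leaves overhead): NaCl in fresh feed = NaCl in product, i.e. 1690×0.249 = (1−0.266)·n9·0.786.
n9 = 420.81/(0.786×0.734) = 729.4 kg/s.
Recycle n1 = 0.266×729.4 = 194.02 kg/s.

194 kg/s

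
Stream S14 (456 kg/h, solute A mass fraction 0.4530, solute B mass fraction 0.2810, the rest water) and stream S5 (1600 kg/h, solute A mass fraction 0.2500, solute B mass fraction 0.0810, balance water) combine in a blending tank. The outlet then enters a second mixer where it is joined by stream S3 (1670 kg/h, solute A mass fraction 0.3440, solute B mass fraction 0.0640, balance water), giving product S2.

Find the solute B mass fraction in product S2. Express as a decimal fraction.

0.0979

Overall, product flow = 3726 kg/h.
solute B in = 456×0.281 + 1600×0.081 + 1670×0.064 = 364.62 kg/h.
solute B fraction in S2 = 0.0979.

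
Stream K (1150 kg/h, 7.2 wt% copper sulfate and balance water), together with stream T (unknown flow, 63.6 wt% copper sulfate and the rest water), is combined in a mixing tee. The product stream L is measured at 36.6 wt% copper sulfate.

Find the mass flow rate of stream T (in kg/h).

Let T be the unknown flow. Total out = 1150 + T.
copper sulfate balance: 82.8 + 0.636·T = 0.366·(1150 + T)
(0.636 − 0.366)·T = 0.366×1150 − 82.8 = 338.1
T = 338.1 / 0.270 = 1252.2 kg/h

1252 kg/h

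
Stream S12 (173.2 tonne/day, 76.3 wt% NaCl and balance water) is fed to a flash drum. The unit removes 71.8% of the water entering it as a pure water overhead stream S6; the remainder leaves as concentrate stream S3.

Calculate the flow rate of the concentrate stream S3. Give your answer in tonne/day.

143.7 tonne/day

water entering = 173.2×0.237 = 41.048 tonne/day; overhead removed = 0.718×41.048 = 29.473 tonne/day.
Concentrate = 173.2 − 29.473 = 143.73 tonne/day.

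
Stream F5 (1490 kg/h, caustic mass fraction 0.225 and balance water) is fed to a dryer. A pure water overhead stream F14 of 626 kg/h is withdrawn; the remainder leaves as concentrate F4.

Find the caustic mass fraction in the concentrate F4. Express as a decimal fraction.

0.388

caustic is not removed: 1490×0.225 = 335.25 kg/h of caustic enters F4.
Concentrate = 1490 − 626 = 864 kg/h.
Mass fraction = 335.25/864 = 0.388.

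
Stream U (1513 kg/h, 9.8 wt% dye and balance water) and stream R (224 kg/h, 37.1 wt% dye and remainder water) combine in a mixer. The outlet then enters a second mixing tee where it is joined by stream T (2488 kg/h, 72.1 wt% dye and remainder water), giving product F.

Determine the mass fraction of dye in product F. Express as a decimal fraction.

0.479

Overall, product flow = 4225 kg/h.
dye in = 1513×0.098 + 224×0.371 + 2488×0.721 = 2025.2 kg/h.
dye fraction in F = 0.479.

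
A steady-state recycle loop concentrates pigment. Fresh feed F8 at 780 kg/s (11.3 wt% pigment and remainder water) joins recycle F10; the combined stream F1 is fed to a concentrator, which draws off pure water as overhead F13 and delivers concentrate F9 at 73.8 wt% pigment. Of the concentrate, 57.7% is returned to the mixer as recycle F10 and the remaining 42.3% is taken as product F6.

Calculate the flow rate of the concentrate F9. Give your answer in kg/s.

282.3 kg/s

Overall pigment balance (none leaves overhead): pigment in fresh feed = pigment in product, i.e. 780×0.113 = (1−0.577)·F9·0.738.
F9 = 88.14/(0.738×0.423) = 282.34 kg/s.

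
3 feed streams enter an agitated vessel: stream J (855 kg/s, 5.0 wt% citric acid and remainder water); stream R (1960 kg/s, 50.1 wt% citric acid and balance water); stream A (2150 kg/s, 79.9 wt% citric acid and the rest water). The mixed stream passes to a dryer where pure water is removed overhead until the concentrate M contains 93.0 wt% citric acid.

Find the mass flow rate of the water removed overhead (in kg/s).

citric acid entering = 855×0.050 + 1960×0.501 + 2150×0.799 = 2742.6 kg/s.
All citric acid reports to M, so M = 2742.6/0.930 = 2949 kg/s.
Total feed = 4965 kg/s; overhead = 4965 − 2949 = 2016 kg/s.

2016 kg/s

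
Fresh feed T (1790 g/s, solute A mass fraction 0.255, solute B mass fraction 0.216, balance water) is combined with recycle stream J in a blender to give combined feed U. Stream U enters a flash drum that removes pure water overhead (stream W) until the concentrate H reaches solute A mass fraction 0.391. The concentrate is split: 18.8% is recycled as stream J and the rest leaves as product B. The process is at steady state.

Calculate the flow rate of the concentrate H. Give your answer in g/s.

1438 g/s

Overall solute A balance (none leaves overhead): solute A in fresh feed = solute A in product, i.e. 1790×0.255 = (1−0.188)·H·0.391.
H = 456.45/(0.391×0.812) = 1437.7 g/s.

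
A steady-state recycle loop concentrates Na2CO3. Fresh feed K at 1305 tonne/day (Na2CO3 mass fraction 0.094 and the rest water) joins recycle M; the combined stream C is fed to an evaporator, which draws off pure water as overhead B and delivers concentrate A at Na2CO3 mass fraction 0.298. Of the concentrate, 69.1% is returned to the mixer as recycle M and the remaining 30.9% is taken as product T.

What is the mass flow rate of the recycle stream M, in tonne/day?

920.5 tonne/day

Overall Na2CO3 balance (none leaves overhead): Na2CO3 in fresh feed = Na2CO3 in product, i.e. 1305×0.094 = (1−0.691)·A·0.298.
A = 122.67/(0.298×0.309) = 1332.2 tonne/day.
Recycle M = 0.691×1332.2 = 920.54 tonne/day.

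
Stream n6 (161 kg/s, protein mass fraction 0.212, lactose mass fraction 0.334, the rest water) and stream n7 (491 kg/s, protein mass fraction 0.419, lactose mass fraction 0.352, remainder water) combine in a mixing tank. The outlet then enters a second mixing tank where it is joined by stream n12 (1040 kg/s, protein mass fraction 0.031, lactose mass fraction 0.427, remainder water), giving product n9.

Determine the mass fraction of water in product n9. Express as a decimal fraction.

0.443

Overall, product flow = 1692 kg/s.
water in = 161×0.454 + 491×0.229 + 1040×0.542 = 749.21 kg/s.
water fraction in n9 = 0.443.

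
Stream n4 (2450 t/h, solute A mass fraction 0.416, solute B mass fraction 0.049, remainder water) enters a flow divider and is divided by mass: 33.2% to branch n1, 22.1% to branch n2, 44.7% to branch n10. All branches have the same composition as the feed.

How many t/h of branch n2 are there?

Branch n2 flow = 0.221×2450 = 541.45 t/h.

541.5 t/h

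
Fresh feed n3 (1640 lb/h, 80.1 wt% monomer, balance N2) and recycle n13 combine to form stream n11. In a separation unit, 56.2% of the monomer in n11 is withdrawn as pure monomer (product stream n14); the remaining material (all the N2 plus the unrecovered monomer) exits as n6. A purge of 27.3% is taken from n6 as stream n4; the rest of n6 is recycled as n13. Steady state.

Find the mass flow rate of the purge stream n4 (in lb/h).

556.8 lb/h

N2 enters only via n3 and leaves only via the purge: 1640×0.199 = 0.273×(N2 in n6), and the separation unit passes all N2, so N2 in n11 = N2 in n6 = 1195.5 lb/h.
monomer in n11: m_A = 1640×0.801 + (1−0.273)·(1−0.562)·m_A, so m_A = 1313.6/0.6816 = 1927.4 lb/h.
n6 = (1−0.562)×1927.4 + 1195.5 = 2039.6 lb/h.
Purge n4 = 0.273×2039.6 = 556.82 lb/h.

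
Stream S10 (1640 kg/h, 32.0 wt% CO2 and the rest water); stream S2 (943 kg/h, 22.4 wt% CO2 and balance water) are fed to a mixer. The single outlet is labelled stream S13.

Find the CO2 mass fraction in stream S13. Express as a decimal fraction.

Total flow out = 1640 + 943 = 2583 kg/h.
CO2 in = 1640×0.320 + 943×0.224 = 736.03 kg/h.
CO2 mass fraction in S13 = 736.03/2583 = 0.2850.

0.2850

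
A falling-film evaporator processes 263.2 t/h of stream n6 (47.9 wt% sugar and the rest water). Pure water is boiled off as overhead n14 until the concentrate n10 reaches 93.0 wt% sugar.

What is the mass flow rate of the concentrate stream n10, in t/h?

135.6 t/h

sugar is conserved: 263.2×0.479 = 126.07 t/h all reports to the concentrate.
Concentrate = 126.07/(target fraction) = 135.56 t/h.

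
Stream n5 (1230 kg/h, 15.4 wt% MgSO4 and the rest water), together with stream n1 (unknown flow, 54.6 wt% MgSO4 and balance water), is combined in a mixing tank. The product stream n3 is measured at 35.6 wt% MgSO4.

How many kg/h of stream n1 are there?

1308 kg/h

Let n1 be the unknown flow. Total out = 1230 + n1.
MgSO4 balance: 189.42 + 0.546·n1 = 0.356·(1230 + n1)
(0.546 − 0.356)·n1 = 0.356×1230 − 189.42 = 248.46
n1 = 248.46 / 0.190 = 1307.7 kg/h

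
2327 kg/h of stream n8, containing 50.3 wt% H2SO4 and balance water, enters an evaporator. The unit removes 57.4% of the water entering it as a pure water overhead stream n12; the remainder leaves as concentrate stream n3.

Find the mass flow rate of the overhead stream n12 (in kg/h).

663.8 kg/h

water entering = 2327×0.497 = 1156.5 kg/h; overhead removed = 0.574×1156.5 = 663.84 kg/h.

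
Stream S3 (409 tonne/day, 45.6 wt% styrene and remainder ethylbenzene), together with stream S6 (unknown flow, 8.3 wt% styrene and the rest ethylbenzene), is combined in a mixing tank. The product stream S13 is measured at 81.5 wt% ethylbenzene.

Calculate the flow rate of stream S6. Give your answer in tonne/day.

1087 tonne/day

Let S6 be the unknown flow. Total out = 409 + S6.
ethylbenzene balance: 222.5 + 0.917·S6 = 0.815·(409 + S6)
(0.917 − 0.815)·S6 = 0.815×409 − 222.5 = 110.84
S6 = 110.84 / 0.102 = 1086.7 tonne/day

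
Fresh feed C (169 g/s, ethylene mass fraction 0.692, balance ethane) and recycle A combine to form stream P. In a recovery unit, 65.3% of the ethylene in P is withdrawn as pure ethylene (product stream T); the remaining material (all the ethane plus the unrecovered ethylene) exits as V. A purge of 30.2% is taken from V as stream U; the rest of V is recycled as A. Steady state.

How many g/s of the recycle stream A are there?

ethane enters only via C and leaves only via the purge: 169×0.308 = 0.302×(ethane in V), and the recovery unit passes all ethane, so ethane in P = ethane in V = 172.36 g/s.
ethylene in P: m_A = 169×0.692 + (1−0.302)·(1−0.653)·m_A, so m_A = 116.95/0.7578 = 154.33 g/s.
V = (1−0.653)×154.33 + 172.36 = 225.91 g/s.
Recycle A = (1−0.302)×225.91 = 157.68 g/s.

157.7 g/s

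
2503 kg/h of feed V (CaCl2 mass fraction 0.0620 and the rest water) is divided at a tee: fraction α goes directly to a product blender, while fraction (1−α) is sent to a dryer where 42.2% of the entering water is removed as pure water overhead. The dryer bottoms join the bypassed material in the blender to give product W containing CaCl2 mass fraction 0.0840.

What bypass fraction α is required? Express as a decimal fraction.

All 2503×0.062 = 155.19 kg/h of CaCl2 reaches W, so W = 155.19/0.084 = 1847.5 kg/h and vapour = 655.55 kg/h.
The evaporator receives (1−α)·2503 of feed at 0.938 water and removes 0.422 of that water:
0.422×0.938×(1−α)×2503 = 655.55
(1−α) = 655.55/990.78 = 0.6616;  α = 0.3384.

0.338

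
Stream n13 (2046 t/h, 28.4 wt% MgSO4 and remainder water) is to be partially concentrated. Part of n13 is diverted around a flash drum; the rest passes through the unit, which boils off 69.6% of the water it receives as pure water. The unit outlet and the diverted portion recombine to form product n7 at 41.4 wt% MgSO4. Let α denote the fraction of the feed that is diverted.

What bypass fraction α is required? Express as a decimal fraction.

All 2046×0.284 = 581.06 t/h of MgSO4 reaches n7, so n7 = 581.06/0.414 = 1403.5 t/h and vapour = 642.46 t/h.
The evaporator receives (1−α)·2046 of feed at 0.716 water and removes 0.696 of that water:
0.696×0.716×(1−α)×2046 = 642.46
(1−α) = 642.46/1019.6 = 0.6301;  α = 0.3699.

0.370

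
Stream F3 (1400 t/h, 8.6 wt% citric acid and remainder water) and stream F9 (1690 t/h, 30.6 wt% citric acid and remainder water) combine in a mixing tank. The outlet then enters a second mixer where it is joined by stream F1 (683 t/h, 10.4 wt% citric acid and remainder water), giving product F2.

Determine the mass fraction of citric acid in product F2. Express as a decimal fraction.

0.188

Overall, product flow = 3773 t/h.
citric acid in = 1400×0.086 + 1690×0.306 + 683×0.104 = 708.57 t/h.
citric acid fraction in F2 = 0.188.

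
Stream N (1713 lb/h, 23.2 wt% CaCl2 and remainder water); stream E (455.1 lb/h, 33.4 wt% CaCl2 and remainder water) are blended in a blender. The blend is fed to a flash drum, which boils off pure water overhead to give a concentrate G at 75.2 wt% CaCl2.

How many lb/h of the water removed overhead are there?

CaCl2 entering = 1713×0.232 + 455.1×0.334 = 549.42 lb/h.
All CaCl2 reports to G, so G = 549.42/0.752 = 730.61 lb/h.
Total feed = 2168.1 lb/h; overhead = 2168.1 − 730.61 = 1437.5 lb/h.

1437 lb/h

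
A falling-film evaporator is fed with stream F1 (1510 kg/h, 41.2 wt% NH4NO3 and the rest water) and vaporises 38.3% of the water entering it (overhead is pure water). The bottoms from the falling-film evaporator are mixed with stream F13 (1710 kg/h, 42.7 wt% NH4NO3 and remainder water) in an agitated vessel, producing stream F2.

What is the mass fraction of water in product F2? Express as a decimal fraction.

Vapour removed = 0.383×0.588×1510 = 340.06 kg/h; concentrate = 1169.9 kg/h.
water reaching the mixer = 547.82 (from concentrate) + 1710×0.573 = 1527.7 kg/h.
Product flow = 1169.9 + 1710 = 2879.9 kg/h; water fraction = 0.5304.

0.5304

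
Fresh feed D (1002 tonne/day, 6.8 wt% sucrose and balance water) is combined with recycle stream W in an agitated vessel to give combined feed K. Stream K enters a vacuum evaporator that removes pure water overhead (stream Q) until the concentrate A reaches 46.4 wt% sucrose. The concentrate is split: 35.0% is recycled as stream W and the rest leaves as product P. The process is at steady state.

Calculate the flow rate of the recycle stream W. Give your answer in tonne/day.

79.07 tonne/day

Overall sucrose balance (none leaves overhead): sucrose in fresh feed = sucrose in product, i.e. 1002×0.068 = (1−0.350)·A·0.464.
A = 68.136/(0.464×0.650) = 225.92 tonne/day.
Recycle W = 0.350×225.92 = 79.07 tonne/day.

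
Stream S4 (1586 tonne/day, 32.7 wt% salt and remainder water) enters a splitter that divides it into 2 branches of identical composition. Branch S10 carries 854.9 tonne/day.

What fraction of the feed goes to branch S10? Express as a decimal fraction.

0.539

Fraction to S10 = 854.9/1586 = 0.5390.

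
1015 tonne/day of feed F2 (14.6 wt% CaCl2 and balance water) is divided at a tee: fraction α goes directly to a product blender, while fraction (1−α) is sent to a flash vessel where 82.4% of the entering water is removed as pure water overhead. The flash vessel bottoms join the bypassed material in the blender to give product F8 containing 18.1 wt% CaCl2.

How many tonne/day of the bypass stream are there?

736.1 tonne/day

All 1015×0.146 = 148.19 tonne/day of CaCl2 reaches F8, so F8 = 148.19/0.181 = 818.73 tonne/day and vapour = 196.27 tonne/day.
The evaporator receives (1−α)·1015 of feed at 0.854 water and removes 0.824 of that water:
0.824×0.854×(1−α)×1015 = 196.27
(1−α) = 196.27/714.25 = 0.2748;  α = 0.7252.
Bypass flow = 0.7252×1015 = 736.09 tonne/day.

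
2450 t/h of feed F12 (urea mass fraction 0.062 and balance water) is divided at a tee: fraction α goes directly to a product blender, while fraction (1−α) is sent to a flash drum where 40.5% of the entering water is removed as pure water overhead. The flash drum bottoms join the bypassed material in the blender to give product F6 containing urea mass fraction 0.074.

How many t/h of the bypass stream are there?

1404 t/h

All 2450×0.062 = 151.9 t/h of urea reaches F6, so F6 = 151.9/0.074 = 2052.7 t/h and vapour = 397.3 t/h.
The evaporator receives (1−α)·2450 of feed at 0.938 water and removes 0.405 of that water:
0.405×0.938×(1−α)×2450 = 397.3
(1−α) = 397.3/930.73 = 0.4269;  α = 0.5731.
Bypass flow = 0.5731×2450 = 1404.2 t/h.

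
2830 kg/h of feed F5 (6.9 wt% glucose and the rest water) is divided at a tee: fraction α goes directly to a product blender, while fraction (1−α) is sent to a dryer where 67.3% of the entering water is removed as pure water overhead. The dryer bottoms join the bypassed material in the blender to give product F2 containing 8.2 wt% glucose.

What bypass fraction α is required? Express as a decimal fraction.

All 2830×0.069 = 195.27 kg/h of glucose reaches F2, so F2 = 195.27/0.082 = 2381.3 kg/h and vapour = 448.66 kg/h.
The evaporator receives (1−α)·2830 of feed at 0.931 water and removes 0.673 of that water:
0.673×0.931×(1−α)×2830 = 448.66
(1−α) = 448.66/1773.2 = 0.2530;  α = 0.7470.

0.747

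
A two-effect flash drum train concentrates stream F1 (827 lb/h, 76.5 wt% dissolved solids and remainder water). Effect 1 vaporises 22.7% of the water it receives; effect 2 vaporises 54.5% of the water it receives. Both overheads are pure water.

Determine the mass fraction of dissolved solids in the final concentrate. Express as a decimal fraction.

water in feed = 827×0.235 = 194.34 lb/h.
After stage 1: water left = (1−0.227)×194.34 = 150.23; stream total = 782.88 lb/h.
After stage 2: water left = (1−0.545)×150.23 = 68.354; final concentrate = 701.01 lb/h.
dissolved solids fraction = 632.65/701.01 = 0.902.

0.902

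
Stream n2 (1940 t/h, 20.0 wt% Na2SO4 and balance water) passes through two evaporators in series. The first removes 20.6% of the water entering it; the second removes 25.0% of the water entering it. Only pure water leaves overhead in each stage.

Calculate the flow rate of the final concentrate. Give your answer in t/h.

1312 t/h

water in feed = 1940×0.800 = 1552 t/h.
After stage 1: water left = (1−0.206)×1552 = 1232.3; stream total = 1620.3 t/h.
After stage 2: water left = (1−0.250)×1232.3 = 924.22; final concentrate = 1312.2 t/h.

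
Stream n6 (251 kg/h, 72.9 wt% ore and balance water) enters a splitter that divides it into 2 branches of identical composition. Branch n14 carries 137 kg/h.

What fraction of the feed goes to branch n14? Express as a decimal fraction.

0.546

Fraction to n14 = 137/251 = 0.5458.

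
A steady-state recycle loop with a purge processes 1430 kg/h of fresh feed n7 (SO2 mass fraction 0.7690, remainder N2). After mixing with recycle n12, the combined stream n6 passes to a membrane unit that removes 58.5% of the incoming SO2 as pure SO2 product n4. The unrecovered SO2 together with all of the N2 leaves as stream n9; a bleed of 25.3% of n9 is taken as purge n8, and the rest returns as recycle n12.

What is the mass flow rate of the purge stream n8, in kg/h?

497.7 kg/h

N2 enters only via n7 and leaves only via the purge: 1430×0.231 = 0.253×(N2 in n9), and the membrane unit passes all N2, so N2 in n6 = N2 in n9 = 1305.7 kg/h.
SO2 in n6: m_A = 1430×0.769 + (1−0.253)·(1−0.585)·m_A, so m_A = 1099.7/0.6900 = 1593.7 kg/h.
n9 = (1−0.585)×1593.7 + 1305.7 = 1967.1 kg/h.
Purge n8 = 0.253×1967.1 = 497.66 kg/h.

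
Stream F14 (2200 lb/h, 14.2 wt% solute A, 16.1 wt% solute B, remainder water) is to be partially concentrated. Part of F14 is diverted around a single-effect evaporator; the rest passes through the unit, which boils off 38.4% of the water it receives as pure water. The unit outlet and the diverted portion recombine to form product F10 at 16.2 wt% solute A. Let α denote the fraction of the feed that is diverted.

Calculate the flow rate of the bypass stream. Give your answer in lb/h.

All 2200×0.142 = 312.4 lb/h of solute A reaches F10, so F10 = 312.4/0.162 = 1928.4 lb/h and vapour = 271.6 lb/h.
The evaporator receives (1−α)·2200 of feed at 0.697 water and removes 0.384 of that water:
0.384×0.697×(1−α)×2200 = 271.6
(1−α) = 271.6/588.83 = 0.4613;  α = 0.5387.
Bypass flow = 0.5387×2200 = 1185.2 lb/h.

1185 lb/h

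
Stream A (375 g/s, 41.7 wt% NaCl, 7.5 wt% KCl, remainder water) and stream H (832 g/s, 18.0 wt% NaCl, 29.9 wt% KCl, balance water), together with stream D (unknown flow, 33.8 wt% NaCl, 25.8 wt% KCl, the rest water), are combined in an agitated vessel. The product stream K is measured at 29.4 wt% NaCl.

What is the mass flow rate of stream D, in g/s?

1107 g/s

Let D be the unknown flow. Total out = 1207 + D.
NaCl balance: 306.13 + 0.338·D = 0.294·(1207 + D)
(0.338 − 0.294)·D = 0.294×1207 − 306.13 = 48.723
D = 48.723 / 0.044 = 1107.3 g/s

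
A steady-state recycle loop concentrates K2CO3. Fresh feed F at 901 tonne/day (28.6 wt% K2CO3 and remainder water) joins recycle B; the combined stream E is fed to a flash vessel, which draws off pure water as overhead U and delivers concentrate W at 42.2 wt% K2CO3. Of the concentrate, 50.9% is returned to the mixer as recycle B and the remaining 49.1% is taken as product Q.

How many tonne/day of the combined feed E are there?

Overall K2CO3 balance (none leaves overhead): K2CO3 in fresh feed = K2CO3 in product, i.e. 901×0.286 = (1−0.509)·W·0.422.
W = 257.69/(0.422×0.491) = 1243.6 tonne/day.
Recycle B = 0.509×1243.6 = 633.02 tonne/day.
Combined feed E = 901 + 633.02 = 1534 tonne/day.

1534 tonne/day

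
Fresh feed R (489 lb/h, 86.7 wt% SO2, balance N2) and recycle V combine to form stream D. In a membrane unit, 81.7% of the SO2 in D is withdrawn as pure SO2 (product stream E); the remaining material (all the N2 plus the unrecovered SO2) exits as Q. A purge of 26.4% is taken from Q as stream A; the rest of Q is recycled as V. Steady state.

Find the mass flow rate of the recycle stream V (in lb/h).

247.3 lb/h

N2 enters only via R and leaves only via the purge: 489×0.133 = 0.264×(N2 in Q), and the membrane unit passes all N2, so N2 in D = N2 in Q = 246.35 lb/h.
SO2 in D: m_A = 489×0.867 + (1−0.264)·(1−0.817)·m_A, so m_A = 423.96/0.8653 = 489.95 lb/h.
Q = (1−0.817)×489.95 + 246.35 = 336.01 lb/h.
Recycle V = (1−0.264)×336.01 = 247.31 lb/h.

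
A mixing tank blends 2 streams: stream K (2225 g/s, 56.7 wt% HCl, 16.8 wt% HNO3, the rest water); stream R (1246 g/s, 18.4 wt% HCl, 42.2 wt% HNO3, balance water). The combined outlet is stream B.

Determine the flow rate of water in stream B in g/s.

1081 g/s

water out = water in = 2225×0.265 + 1246×0.394 = 1080.5 g/s.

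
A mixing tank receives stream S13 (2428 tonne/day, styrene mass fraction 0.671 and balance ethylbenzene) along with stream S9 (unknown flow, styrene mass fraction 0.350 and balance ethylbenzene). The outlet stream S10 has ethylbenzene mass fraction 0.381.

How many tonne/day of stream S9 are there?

469.4 tonne/day

Let S9 be the unknown flow. Total out = 2428 + S9.
ethylbenzene balance: 798.81 + 0.650·S9 = 0.381·(2428 + S9)
(0.650 − 0.381)·S9 = 0.381×2428 − 798.81 = 126.26
S9 = 126.26 / 0.269 = 469.35 tonne/day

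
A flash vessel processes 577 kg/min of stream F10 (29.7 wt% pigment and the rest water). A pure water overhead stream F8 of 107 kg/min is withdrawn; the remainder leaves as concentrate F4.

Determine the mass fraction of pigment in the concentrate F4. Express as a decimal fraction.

pigment is not removed: 577×0.297 = 171.37 kg/min of pigment enters F4.
Concentrate = 577 − 107 = 470 kg/min.
Mass fraction = 171.37/470 = 0.365.

0.365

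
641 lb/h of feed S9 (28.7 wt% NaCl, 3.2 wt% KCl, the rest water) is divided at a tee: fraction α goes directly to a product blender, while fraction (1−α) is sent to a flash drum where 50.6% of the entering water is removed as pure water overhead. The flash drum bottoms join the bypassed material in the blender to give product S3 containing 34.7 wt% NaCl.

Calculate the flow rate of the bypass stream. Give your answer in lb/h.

All 641×0.287 = 183.97 lb/h of NaCl reaches S3, so S3 = 183.97/0.347 = 530.16 lb/h and vapour = 110.84 lb/h.
The evaporator receives (1−α)·641 of feed at 0.681 water and removes 0.506 of that water:
0.506×0.681×(1−α)×641 = 110.84
(1−α) = 110.84/220.88 = 0.5018;  α = 0.4982.
Bypass flow = 0.4982×641 = 319.35 lb/h.

319.4 lb/h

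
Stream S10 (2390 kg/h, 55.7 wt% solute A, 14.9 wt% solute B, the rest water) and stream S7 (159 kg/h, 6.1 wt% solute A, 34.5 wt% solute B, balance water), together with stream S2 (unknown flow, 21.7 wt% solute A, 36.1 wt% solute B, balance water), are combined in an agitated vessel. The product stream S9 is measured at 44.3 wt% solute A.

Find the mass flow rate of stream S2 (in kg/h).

Let S2 be the unknown flow. Total out = 2549 + S2.
solute A balance: 1340.9 + 0.217·S2 = 0.443·(2549 + S2)
(0.217 − 0.443)·S2 = 0.443×2549 − 1340.9 = -211.72
S2 = -211.72 / -0.226 = 936.82 kg/h

936.8 kg/h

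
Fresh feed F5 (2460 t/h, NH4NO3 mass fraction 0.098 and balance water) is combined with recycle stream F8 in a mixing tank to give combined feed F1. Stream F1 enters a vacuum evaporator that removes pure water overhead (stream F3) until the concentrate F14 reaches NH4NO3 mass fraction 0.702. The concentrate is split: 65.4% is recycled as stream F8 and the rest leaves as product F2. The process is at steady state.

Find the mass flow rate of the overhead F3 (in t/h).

Overall NH4NO3 balance (none leaves overhead): NH4NO3 in fresh feed = NH4NO3 in product, i.e. 2460×0.098 = (1−0.654)·F14·0.702.
F14 = 241.08/(0.702×0.346) = 992.54 t/h.
Recycle F8 = 0.654×992.54 = 649.12 t/h.
Combined feed F1 = 2460 + 649.12 = 3109.1 t/h.
Overhead F3 = F1 − F14 = 3109.1 − 992.54 = 2116.6 t/h.

2117 t/h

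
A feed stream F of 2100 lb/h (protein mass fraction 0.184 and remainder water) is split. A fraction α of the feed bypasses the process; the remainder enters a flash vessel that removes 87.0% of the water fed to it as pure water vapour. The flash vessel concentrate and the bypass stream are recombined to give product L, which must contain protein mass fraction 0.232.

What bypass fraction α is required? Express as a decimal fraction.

All 2100×0.184 = 386.4 lb/h of protein reaches L, so L = 386.4/0.232 = 1665.5 lb/h and vapour = 434.48 lb/h.
The evaporator receives (1−α)·2100 of feed at 0.816 water and removes 0.870 of that water:
0.870×0.816×(1−α)×2100 = 434.48
(1−α) = 434.48/1490.8 = 0.2914;  α = 0.7086.

0.709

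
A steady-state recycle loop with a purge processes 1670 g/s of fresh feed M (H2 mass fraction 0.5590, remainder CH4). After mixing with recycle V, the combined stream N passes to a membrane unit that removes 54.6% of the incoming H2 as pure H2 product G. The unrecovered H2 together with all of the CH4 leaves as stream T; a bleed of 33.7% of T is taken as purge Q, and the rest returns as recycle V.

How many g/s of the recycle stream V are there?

CH4 enters only via M and leaves only via the purge: 1670×0.441 = 0.337×(CH4 in T), and the membrane unit passes all CH4, so CH4 in N = CH4 in T = 2185.4 g/s.
H2 in N: m_A = 1670×0.559 + (1−0.337)·(1−0.546)·m_A, so m_A = 933.53/0.6990 = 1335.5 g/s.
T = (1−0.546)×1335.5 + 2185.4 = 2791.7 g/s.
Recycle V = (1−0.337)×2791.7 = 1850.9 g/s.

1851 g/s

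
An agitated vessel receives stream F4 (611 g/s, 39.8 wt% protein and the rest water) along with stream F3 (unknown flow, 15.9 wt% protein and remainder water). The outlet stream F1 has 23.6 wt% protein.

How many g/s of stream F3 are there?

1285 g/s

Let F3 be the unknown flow. Total out = 611 + F3.
protein balance: 243.18 + 0.159·F3 = 0.236·(611 + F3)
(0.159 − 0.236)·F3 = 0.236×611 − 243.18 = -98.982
F3 = -98.982 / -0.077 = 1285.5 g/s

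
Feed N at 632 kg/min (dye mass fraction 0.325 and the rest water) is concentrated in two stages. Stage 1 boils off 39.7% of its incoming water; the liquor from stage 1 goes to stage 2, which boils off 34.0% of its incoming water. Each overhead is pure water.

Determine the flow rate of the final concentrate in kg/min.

water in feed = 632×0.675 = 426.6 kg/min.
After stage 1: water left = (1−0.397)×426.6 = 257.24; stream total = 462.64 kg/min.
After stage 2: water left = (1−0.340)×257.24 = 169.78; final concentrate = 375.18 kg/min.

375.2 kg/min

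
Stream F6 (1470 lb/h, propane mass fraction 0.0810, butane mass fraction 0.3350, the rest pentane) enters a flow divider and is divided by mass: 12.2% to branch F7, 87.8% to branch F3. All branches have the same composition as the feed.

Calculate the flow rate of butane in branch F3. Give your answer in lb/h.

432.4 lb/h

Branch F3 total = 0.878×1470 = 1290.7 lb/h.
butane in F3 = 0.335×1290.7 = 432.37 lb/h.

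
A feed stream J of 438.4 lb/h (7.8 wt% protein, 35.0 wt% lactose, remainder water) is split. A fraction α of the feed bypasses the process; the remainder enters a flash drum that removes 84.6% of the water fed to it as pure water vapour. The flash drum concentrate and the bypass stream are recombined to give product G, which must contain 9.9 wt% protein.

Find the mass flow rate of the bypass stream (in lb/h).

All 438.4×0.078 = 34.195 lb/h of protein reaches G, so G = 34.195/0.099 = 345.41 lb/h and vapour = 92.994 lb/h.
The evaporator receives (1−α)·438.4 of feed at 0.572 water and removes 0.846 of that water:
0.846×0.572×(1−α)×438.4 = 92.994
(1−α) = 92.994/212.15 = 0.4383;  α = 0.5617.
Bypass flow = 0.5617×438.4 = 246.23 lb/h.

246.2 lb/h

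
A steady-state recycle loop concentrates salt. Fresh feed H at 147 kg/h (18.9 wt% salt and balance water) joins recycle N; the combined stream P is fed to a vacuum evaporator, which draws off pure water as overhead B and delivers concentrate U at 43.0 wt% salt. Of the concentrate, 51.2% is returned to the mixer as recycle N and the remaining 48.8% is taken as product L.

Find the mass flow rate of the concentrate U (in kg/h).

132.4 kg/h

Overall salt balance (none leaves overhead): salt in fresh feed = salt in product, i.e. 147×0.189 = (1−0.512)·U·0.430.
U = 27.783/(0.430×0.488) = 132.4 kg/h.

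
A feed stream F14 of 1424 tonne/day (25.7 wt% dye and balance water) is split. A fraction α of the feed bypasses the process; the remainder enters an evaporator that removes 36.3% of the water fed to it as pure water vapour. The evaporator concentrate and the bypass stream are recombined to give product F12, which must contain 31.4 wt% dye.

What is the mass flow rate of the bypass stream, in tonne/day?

All 1424×0.257 = 365.97 tonne/day of dye reaches F12, so F12 = 365.97/0.314 = 1165.5 tonne/day and vapour = 258.5 tonne/day.
The evaporator receives (1−α)·1424 of feed at 0.743 water and removes 0.363 of that water:
0.363×0.743×(1−α)×1424 = 258.5
(1−α) = 258.5/384.07 = 0.6731;  α = 0.3269.
Bypass flow = 0.3269×1424 = 465.57 tonne/day.

465.6 tonne/day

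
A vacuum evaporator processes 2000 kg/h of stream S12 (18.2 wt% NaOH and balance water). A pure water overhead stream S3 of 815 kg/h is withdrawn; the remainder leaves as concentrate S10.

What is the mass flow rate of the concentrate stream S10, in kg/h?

Concentrate = 2000 − 815 = 1185 kg/h.

1185 kg/h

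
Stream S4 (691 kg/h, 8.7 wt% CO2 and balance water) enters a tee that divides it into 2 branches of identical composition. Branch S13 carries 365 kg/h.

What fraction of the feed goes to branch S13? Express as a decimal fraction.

Fraction to S13 = 365/691 = 0.5282.

0.528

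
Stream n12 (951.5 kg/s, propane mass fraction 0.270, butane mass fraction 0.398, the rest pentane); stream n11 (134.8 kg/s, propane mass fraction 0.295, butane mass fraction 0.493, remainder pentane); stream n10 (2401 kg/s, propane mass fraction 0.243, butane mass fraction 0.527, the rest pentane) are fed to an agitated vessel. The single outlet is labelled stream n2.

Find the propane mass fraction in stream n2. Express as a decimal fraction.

Total flow out = 951.5 + 134.8 + 2401 = 3487.3 kg/s.
propane in = 951.5×0.270 + 134.8×0.295 + 2401×0.243 = 880.11 kg/s.
propane mass fraction in n2 = 880.11/3487.3 = 0.252.

0.252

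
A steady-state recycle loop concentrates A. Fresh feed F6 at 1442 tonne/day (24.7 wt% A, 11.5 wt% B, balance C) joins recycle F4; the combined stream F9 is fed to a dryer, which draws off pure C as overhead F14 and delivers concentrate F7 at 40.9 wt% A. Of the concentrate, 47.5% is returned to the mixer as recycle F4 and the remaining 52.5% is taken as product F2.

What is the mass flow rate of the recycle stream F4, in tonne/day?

Overall A balance (none leaves overhead): A in fresh feed = A in product, i.e. 1442×0.247 = (1−0.475)·F7·0.409.
F7 = 356.17/(0.409×0.525) = 1658.7 tonne/day.
Recycle F4 = 0.475×1658.7 = 787.9 tonne/day.

787.9 tonne/day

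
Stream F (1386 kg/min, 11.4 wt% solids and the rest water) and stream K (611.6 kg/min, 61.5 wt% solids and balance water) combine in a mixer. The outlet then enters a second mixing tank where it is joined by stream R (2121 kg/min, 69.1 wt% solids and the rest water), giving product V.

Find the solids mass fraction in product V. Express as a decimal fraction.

0.4855

Overall, product flow = 4118.6 kg/min.
solids in = 1386×0.114 + 611.6×0.615 + 2121×0.691 = 1999.7 kg/min.
solids fraction in V = 0.4855.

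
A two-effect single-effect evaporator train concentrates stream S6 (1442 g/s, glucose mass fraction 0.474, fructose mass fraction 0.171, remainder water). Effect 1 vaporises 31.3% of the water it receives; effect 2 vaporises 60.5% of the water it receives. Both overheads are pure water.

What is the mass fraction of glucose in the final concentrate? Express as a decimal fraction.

water in feed = 1442×0.355 = 511.91 g/s.
After stage 1: water left = (1−0.313)×511.91 = 351.68; stream total = 1281.8 g/s.
After stage 2: water left = (1−0.605)×351.68 = 138.91; final concentrate = 1069 g/s.
glucose fraction = 683.51/1069 = 0.639.

0.639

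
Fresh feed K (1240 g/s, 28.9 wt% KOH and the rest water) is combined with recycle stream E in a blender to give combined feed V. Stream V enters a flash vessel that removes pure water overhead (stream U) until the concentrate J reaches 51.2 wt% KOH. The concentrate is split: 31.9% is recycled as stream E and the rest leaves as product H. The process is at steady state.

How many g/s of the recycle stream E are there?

327.9 g/s

Overall KOH balance (none leaves overhead): KOH in fresh feed = KOH in product, i.e. 1240×0.289 = (1−0.319)·J·0.512.
J = 358.36/(0.512×0.681) = 1027.8 g/s.
Recycle E = 0.319×1027.8 = 327.86 g/s.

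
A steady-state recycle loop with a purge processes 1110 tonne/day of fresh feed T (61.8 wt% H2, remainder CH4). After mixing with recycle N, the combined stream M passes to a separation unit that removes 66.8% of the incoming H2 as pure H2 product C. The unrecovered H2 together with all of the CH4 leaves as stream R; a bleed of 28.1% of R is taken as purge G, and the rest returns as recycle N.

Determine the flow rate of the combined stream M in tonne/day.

CH4 enters only via T and leaves only via the purge: 1110×0.382 = 0.281×(CH4 in R), and the separation unit passes all CH4, so CH4 in M = CH4 in R = 1509 tonne/day.
H2 in M: m_A = 1110×0.618 + (1−0.281)·(1−0.668)·m_A, so m_A = 685.98/0.7613 = 901.07 tonne/day.
M = 901.07 + 1509 = 2410 tonne/day.

2410 tonne/day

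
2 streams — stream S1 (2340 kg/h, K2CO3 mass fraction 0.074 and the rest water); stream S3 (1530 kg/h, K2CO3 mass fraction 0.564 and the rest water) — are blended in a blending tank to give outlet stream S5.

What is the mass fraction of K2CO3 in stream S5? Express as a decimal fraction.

0.268

Total flow out = 2340 + 1530 = 3870 kg/h.
K2CO3 in = 2340×0.074 + 1530×0.564 = 1036.1 kg/h.
K2CO3 mass fraction in S5 = 1036.1/3870 = 0.268.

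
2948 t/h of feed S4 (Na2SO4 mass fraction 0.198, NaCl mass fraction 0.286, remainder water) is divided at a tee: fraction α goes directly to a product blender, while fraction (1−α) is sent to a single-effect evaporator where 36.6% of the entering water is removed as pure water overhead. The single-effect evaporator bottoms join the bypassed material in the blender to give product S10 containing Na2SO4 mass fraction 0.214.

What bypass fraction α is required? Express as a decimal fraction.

0.604

All 2948×0.198 = 583.7 t/h of Na2SO4 reaches S10, so S10 = 583.7/0.214 = 2727.6 t/h and vapour = 220.41 t/h.
The evaporator receives (1−α)·2948 of feed at 0.516 water and removes 0.366 of that water:
0.366×0.516×(1−α)×2948 = 220.41
(1−α) = 220.41/556.75 = 0.3959;  α = 0.6041.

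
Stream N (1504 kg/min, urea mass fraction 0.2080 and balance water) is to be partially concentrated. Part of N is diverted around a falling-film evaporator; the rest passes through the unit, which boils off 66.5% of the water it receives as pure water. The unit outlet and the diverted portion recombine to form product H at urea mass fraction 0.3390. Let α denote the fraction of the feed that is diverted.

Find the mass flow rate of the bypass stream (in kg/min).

All 1504×0.208 = 312.83 kg/min of urea reaches H, so H = 312.83/0.339 = 922.81 kg/min and vapour = 581.19 kg/min.
The evaporator receives (1−α)·1504 of feed at 0.792 water and removes 0.665 of that water:
0.665×0.792×(1−α)×1504 = 581.19
(1−α) = 581.19/792.13 = 0.7337;  α = 0.2663.
Bypass flow = 0.2663×1504 = 400.5 kg/min.

400.5 kg/min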